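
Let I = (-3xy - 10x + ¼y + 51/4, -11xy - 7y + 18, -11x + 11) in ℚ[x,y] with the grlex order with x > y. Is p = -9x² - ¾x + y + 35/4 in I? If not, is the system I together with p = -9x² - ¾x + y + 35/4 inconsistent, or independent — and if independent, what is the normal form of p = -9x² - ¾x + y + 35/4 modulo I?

-9x² - ¾x + y + 35/4 lies in I (it reduces to 0).

First compute the reduced Gröbner basis of I by Buchberger's algorithm.
f_1 = -3xy - 10x + ¼y + 51/4, LT = xy.
f_2 = -11xy - 7y + 18, LT = xy.
f_3 = -11x + 11, LT = x.

S(f_1,f_2): lcm = xy. S = 10/3x - 95/132y - 115/44.
  leading term x: subtract (-10/33)·f_3 from 10/3x - 95/132y - 115/44 → -95/132y + 95/132
  leading term y: no divisor's leading term divides it; move -95/132y to the remainder.
  leading term 1: no divisor's leading term divides it; move 95/132 to the remainder.
  remainder -95/132y + 95/132 ≠ 0; add h_4 = -95/132y + 95/132 to the basis.

The other S-polynomials (S(f_1,f_3), S(f_2,f_3), S(f_1,h_4), S(f_2,h_4), S(f_3,h_4)) all reduce to 0 modulo the current basis, so we have a Gröbner basis.
Inter-reduce: drop elements whose leading term is divisible by another's, tail-reduce, and make monic.
Reduced Gröbner basis: {x - 1, y - 1}.
Label its elements g_1 = x - 1, g_2 = y - 1.

Reduce p = -9x² - ¾x + y + 35/4 modulo G:
  leading term x²: subtract (-9x)·g_1 from -9x² - ¾x + y + 35/4 → -39/4x + y + 35/4
  leading term x: subtract (-39/4)·g_1 from -39/4x + y + 35/4 → y - 1
  leading term y: subtract (1)·g_2 from y - 1 → 0
  normal form = 0.
Since the normal form is 0, p ∈ I.

Ideal membership is decidable via reduction modulo a Gröbner basis.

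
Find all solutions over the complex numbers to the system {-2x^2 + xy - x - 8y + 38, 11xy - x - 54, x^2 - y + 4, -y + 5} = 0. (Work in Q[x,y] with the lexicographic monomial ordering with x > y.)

{(1, 5)}

Compute a lex Gröbner basis by Buchberger's algorithm.
f_1 = -2x^2 + xy - x - 8y + 38, LT = x^2.
f_2 = 11xy - x - 54, LT = xy.
f_3 = x^2 - y + 4, LT = x^2.
f_4 = -y + 5, LT = y.

S(f_1,f_2): lcm = x^2y. S = 1/11x^2 - 1/2xy^2 + 1/2xy + 54/11x + 4y^2 - 19y.
  reduce S modulo (f_1, f_2, f_3, f_4):
  remainder 54/11x - 54/11 ≠ 0; add h_5 = 54/11x - 54/11 to the basis.

The other S-polynomials (S(f_1,f_3), S(f_1,f_4), S(f_2,f_3), S(f_2,f_4), S(f_3,f_4), S(f_1,h_5), S(f_2,h_5), S(f_3,h_5), S(f_4,h_5)) all reduce to 0 modulo the current basis, so we have a Gröbner basis.
Inter-reduce: drop elements whose leading term is divisible by another's, tail-reduce, and make monic.
Reduced Gröbner basis: {x - 1, y - 5}.

A lex Gröbner basis eliminates variables successively. Here y - 5 depends only on y, with roots {5}; lifting each root through the earlier basis elements recovers the full solutions.
  y = 5: the earlier basis element becomes x - 1 = 0, giving x = 1 — point (1, 5).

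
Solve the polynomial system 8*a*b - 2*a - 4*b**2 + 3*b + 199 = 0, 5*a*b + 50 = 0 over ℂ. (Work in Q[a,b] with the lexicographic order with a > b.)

Compute a lex Gröbner basis by Buchberger's algorithm.
f_1 = 8*a*b - 2*a - 4*b**2 + 3*b + 199, LT = a*b.
f_2 = 5*a*b + 50, LT = a*b.

S(f_1,f_2): lcm = a*b. S = -1/4*a - 1/2*b**2 + 3/8*b + 119/8.
  leading term a: no divisor's leading term divides it; move -1/4*a to the remainder.
  leading term b**2: no divisor's leading term divides it; move -1/2*b**2 to the remainder.
  leading term b: no divisor's leading term divides it; move 3/8*b to the remainder.
  leading term 1: no divisor's leading term divides it; move 119/8 to the remainder.
  remainder -1/4*a - 1/2*b**2 + 3/8*b + 119/8 ≠ 0; add h_3 = -1/4*a - 1/2*b**2 + 3/8*b + 119/8 to the basis.

S(f_1,h_3): lcm = a*b. S = -1/4*a - 2*b**3 + b**2 + 479/8*b + 199/8.
  leading term a: subtract (1)·h_3 from -1/4*a - 2*b**3 + b**2 + 479/8*b + 199/8 → -2*b**3 + 3/2*b**2 + 119/2*b + 10
  leading term b**3: no divisor's leading term divides it; move -2*b**3 to the remainder.
  leading term b**2: no divisor's leading term divides it; move 3/2*b**2 to the remainder.
  leading term b: no divisor's leading term divides it; move 119/2*b to the remainder.
  leading term 1: no divisor's leading term divides it; move 10 to the remainder.
  remainder -2*b**3 + 3/2*b**2 + 119/2*b + 10 ≠ 0; add h_4 = -2*b**3 + 3/2*b**2 + 119/2*b + 10 to the basis.

The other S-polynomials (S(f_2,h_3), S(f_1,h_4), S(f_2,h_4), S(h_3,h_4)) all reduce to 0 modulo the current basis, so we have a Gröbner basis.
Inter-reduce: drop elements whose leading term is divisible by another's, tail-reduce, and make monic.
Reduced Gröbner basis: {a + 2*b**2 - 3/2*b - 119/2, b**3 - 3/4*b**2 - 119/4*b - 5}.

The lex basis is triangular: the last element involves only b. Solving b**3 - 3/4*b**2 - 119/4*b - 5 = 0 gives b ∈ {-5, 23/8 - sqrt(593)/8, 23/8 + sqrt(593)/8}; substituting each value into the earlier elements determines the remaining variables.
  b = -5: the earlier basis element becomes a - 2 = 0, giving a = 2 — point (2, -5).
  b = 23/8 - sqrt(593)/8: the earlier basis element becomes a - 5*sqrt(593)/4 - 115/4 = 0, giving a = 115/4 + 5*sqrt(593)/4 — point (115/4 + 5*sqrt(593)/4, 23/8 - sqrt(593)/8).
  b = 23/8 + sqrt(593)/8: the earlier basis element becomes a - 115/4 + 5*sqrt(593)/4 = 0, giving a = 115/4 - 5*sqrt(593)/4 — point (115/4 - 5*sqrt(593)/4, 23/8 + sqrt(593)/8).
Each listed point satisfies every original equation (direct substitution).

{(2, -5), (115/4 + 5*sqrt(593)/4, 23/8 - sqrt(593)/8), (115/4 - 5*sqrt(593)/4, 23/8 + sqrt(593)/8)}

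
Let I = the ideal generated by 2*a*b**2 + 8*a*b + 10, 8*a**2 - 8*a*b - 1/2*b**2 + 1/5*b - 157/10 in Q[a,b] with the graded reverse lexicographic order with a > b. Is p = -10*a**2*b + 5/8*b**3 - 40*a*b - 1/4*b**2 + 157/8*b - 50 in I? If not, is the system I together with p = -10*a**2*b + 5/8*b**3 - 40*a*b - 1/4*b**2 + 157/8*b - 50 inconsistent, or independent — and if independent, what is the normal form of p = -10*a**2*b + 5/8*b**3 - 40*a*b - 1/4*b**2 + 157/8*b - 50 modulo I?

-10*a**2*b + 5/8*b**3 - 40*a*b - 1/4*b**2 + 157/8*b - 50 lies in I (it reduces to 0).

First compute the reduced Gröbner basis of I by Buchberger's algorithm.
f_1 = 2*a*b**2 + 8*a*b + 10, LT = a*b**2.
f_2 = 8*a**2 - 8*a*b - 1/2*b**2 + 1/5*b - 157/10, LT = a**2.

S(f_1,f_2): lcm = a**2*b**2. S = a*b**3 + 1/16*b**4 + 4*a**2*b - 1/40*b**3 + 157/80*b**2 + 5*a.
  reduce S modulo (f_1, f_2):
  remainder 1/16*b**4 + 9/40*b**3 + 149/80*b**2 + 5*a + 57/20*b ≠ 0; add h_3 = 1/16*b**4 + 9/40*b**3 + 149/80*b**2 + 5*a + 57/20*b to the basis.

The other S-polynomials (S(f_1,h_3), S(f_2,h_3)) all reduce to 0 modulo the current basis, so we have a Gröbner basis.
Inter-reduce: drop elements whose leading term is divisible by another's, tail-reduce, and make monic.
Reduced Gröbner basis: {b**4 + 18/5*b**3 + 149/5*b**2 + 80*a + 228/5*b, a*b**2 + 4*a*b + 5, a**2 - a*b - 1/16*b**2 + 1/40*b - 157/80}.
Label its elements g_1 = b**4 + 18/5*b**3 + 149/5*b**2 + 80*a + 228/5*b, g_2 = a*b**2 + 4*a*b + 5, g_3 = a**2 - a*b - 1/16*b**2 + 1/40*b - 157/80.

Reduce p = -10*a**2*b + 5/8*b**3 - 40*a*b - 1/4*b**2 + 157/8*b - 50 modulo G:
  leading term a**2*b: subtract (-10*b)·g_3 from -10*a**2*b + 5/8*b**3 - 40*a*b - 1/4*b**2 + 157/8*b - 50 → -10*a*b**2 - 40*a*b - 50
  leading term a*b**2: subtract (-10)·g_2 from -10*a*b**2 - 40*a*b - 50 → 0
  normal form = 0.
Since the normal form is 0, p ∈ I.

The remainder on division by a Gröbner basis is unique — it is the normal form.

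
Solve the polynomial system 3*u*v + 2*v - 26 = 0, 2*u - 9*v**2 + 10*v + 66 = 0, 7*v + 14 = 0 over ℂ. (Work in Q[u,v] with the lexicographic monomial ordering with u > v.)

{(-5, -2)}

Compute a lex Gröbner basis by Buchberger's algorithm.
f_1 = 3*u*v + 2*v - 26, LT = u*v.
f_2 = 2*u - 9*v**2 + 10*v + 66, LT = u.
f_3 = 7*v + 14, LT = v.

S(f_1,f_2): lcm = u*v. S = 9/2*v**3 - 5*v**2 - 97/3*v - 26/3.
  leading term v**3: subtract (9/14*v**2)·f_3 from 9/2*v**3 - 5*v**2 - 97/3*v - 26/3 → -14*v**2 - 97/3*v - 26/3
  leading term v**2: subtract (-2*v)·f_3 from -14*v**2 - 97/3*v - 26/3 → -13/3*v - 26/3
  leading term v: subtract (-13/21)·f_3 from -13/3*v - 26/3 → 0
  remainder 0.

S(f_1,f_3): lcm = u*v. S = -2*u + 2/3*v - 26/3.
  leading term u: subtract (-1)·f_2 from -2*u + 2/3*v - 26/3 → -9*v**2 + 32/3*v + 172/3
  leading term v**2: subtract (-9/7*v)·f_3 from -9*v**2 + 32/3*v + 172/3 → 86/3*v + 172/3
  leading term v: subtract (86/21)·f_3 from 86/3*v + 172/3 → 0
  remainder 0.

S(f_2,f_3): leading monomials are coprime, so the S-polynomial reduces to 0 (Buchberger's first criterion).
Every S-polynomial of the final basis reduces to 0, so we have a Gröbner basis.
Inter-reduce: drop elements whose leading term is divisible by another's, tail-reduce, and make monic.
Reduced Gröbner basis: {u + 5, v + 2}.

From the last basis element, v + 2 = 0, so v takes values in {-2}. Each choice, substituted upward through the basis, yields the corresponding point(s) of the solution set.
  v = -2: the earlier basis element becomes u + 5 = 0, giving u = -5 — point (-5, -2).
Substituting each solution back into the original system confirms all equations vanish.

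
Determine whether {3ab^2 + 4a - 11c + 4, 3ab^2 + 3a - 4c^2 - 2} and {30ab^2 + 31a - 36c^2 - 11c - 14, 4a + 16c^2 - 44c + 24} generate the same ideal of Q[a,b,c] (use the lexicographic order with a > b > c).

Yes, the ideals are equal.

Two ideals are equal iff their reduced Gröbner bases coincide (the reduced basis is unique for a fixed ordering).
Buchberger on the first generating set:
f_1 = 3ab^2 + 4a - 11c + 4, LT = ab^2.
f_2 = 3ab^2 + 3a - 4c^2 - 2, LT = ab^2.

S(f_1,f_2): lcm = ab^2. S = 1/3a + 4/3c^2 - 11/3c + 2.
  leading term a: no divisor's leading term divides it; move 1/3a to the remainder.
  leading term c^2: no divisor's leading term divides it; move 4/3c^2 to the remainder.
  leading term c: no divisor's leading term divides it; move -11/3c to the remainder.
  leading term 1: no divisor's leading term divides it; move 2 to the remainder.
  remainder 1/3a + 4/3c^2 - 11/3c + 2 ≠ 0; add g_3 = 1/3a + 4/3c^2 - 11/3c + 2 to the basis.

S(f_1,g_3): lcm = ab^2. S = 4/3a - 4b^2c^2 + 11b^2c - 6b^2 - 11/3c + 4/3.
  leading term a: subtract (4)·g_3 from 4/3a - 4b^2c^2 + 11b^2c - 6b^2 - 11/3c + 4/3 → -4b^2c^2 + 11b^2c - 6b^2 - 16/3c^2 + 11c - 20/3
  leading term b^2c^2: no divisor's leading term divides it; move -4b^2c^2 to the remainder.
  leading term b^2c: no divisor's leading term divides it; move 11b^2c to the remainder.
  leading term b^2: no divisor's leading term divides it; move -6b^2 to the remainder.
  leading term c^2: no divisor's leading term divides it; move -16/3c^2 to the remainder.
  leading term c: no divisor's leading term divides it; move 11c to the remainder.
  leading term 1: no divisor's leading term divides it; move -20/3 to the remainder.
  remainder -4b^2c^2 + 11b^2c - 6b^2 - 16/3c^2 + 11c - 20/3 ≠ 0; add g_4 = -4b^2c^2 + 11b^2c - 6b^2 - 16/3c^2 + 11c - 20/3 to the basis.

The other S-polynomials (S(f_2,g_3), S(f_1,g_4), S(f_2,g_4), S(g_3,g_4)) all reduce to 0 modulo the current basis, so we have a Gröbner basis.
Inter-reduce: drop elements whose leading term is divisible by another's, tail-reduce, and make monic.
Reduced Gröbner basis: {a + 4c^2 - 11c + 6, b^2c^2 - 11/4b^2c + 3/2b^2 + 4/3c^2 - 11/4c + 5/3}.

Buchberger on the second generating set:
h_1 = 30ab^2 + 31a - 36c^2 - 11c - 14, LT = ab^2.
h_2 = 4a + 16c^2 - 44c + 24, LT = a.

S(h_1,h_2): lcm = ab^2. S = 31/30a - 4b^2c^2 + 11b^2c - 6b^2 - 6/5c^2 - 11/30c - 7/15.
  leading term a: subtract (31/120)·h_2 from 31/30a - 4b^2c^2 + 11b^2c - 6b^2 - 6/5c^2 - 11/30c - 7/15 → -4b^2c^2 + 11b^2c - 6b^2 - 16/3c^2 + 11c - 20/3
  leading term b^2c^2: no divisor's leading term divides it; move -4b^2c^2 to the remainder.
  leading term b^2c: no divisor's leading term divides it; move 11b^2c to the remainder.
  leading term b^2: no divisor's leading term divides it; move -6b^2 to the remainder.
  leading term c^2: no divisor's leading term divides it; move -16/3c^2 to the remainder.
  leading term c: no divisor's leading term divides it; move 11c to the remainder.
  leading term 1: no divisor's leading term divides it; move -20/3 to the remainder.
  remainder -4b^2c^2 + 11b^2c - 6b^2 - 16/3c^2 + 11c - 20/3 ≠ 0; add k_3 = -4b^2c^2 + 11b^2c - 6b^2 - 16/3c^2 + 11c - 20/3 to the basis.

The other S-polynomials (S(h_1,k_3), S(h_2,k_3)) all reduce to 0 modulo the current basis, so we have a Gröbner basis.
Inter-reduce: drop elements whose leading term is divisible by another's, tail-reduce, and make monic.
Reduced Gröbner basis: {a + 4c^2 - 11c + 6, b^2c^2 - 11/4b^2c + 3/2b^2 + 4/3c^2 - 11/4c + 5/3}.

Same reduced basis, so the two generating sets span the same ideal.
The choice of monomial ordering does not affect the verdict — as long as both bases are computed under the same ordering, their equality decides ideal equality.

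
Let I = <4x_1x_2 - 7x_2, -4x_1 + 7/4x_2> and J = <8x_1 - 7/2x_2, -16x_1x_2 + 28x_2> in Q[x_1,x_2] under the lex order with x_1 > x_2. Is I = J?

Equality of ideals is decidable: compute both reduced Gröbner bases (unique for the ordering) and check whether they agree.
Buchberger on the first generating set:
f_1 = 4x_1x_2 - 7x_2, LT = x_1x_2.
f_2 = -4x_1 + 7/4x_2, LT = x_1.

S(f_1,f_2): lcm = x_1x_2. S = 7/16x_2^2 - 7/4x_2.
  leading term x_2^2: no divisor's leading term divides it; move 7/16x_2^2 to the remainder.
  leading term x_2: no divisor's leading term divides it; move -7/4x_2 to the remainder.
  remainder 7/16x_2^2 - 7/4x_2 ≠ 0; add g_3 = 7/16x_2^2 - 7/4x_2 to the basis.

The other S-polynomials (S(f_1,g_3), S(f_2,g_3)) all reduce to 0 modulo the current basis, so we have a Gröbner basis.
Inter-reduce: drop elements whose leading term is divisible by another's, tail-reduce, and make monic.
Reduced Gröbner basis: {x_1 - 7/16x_2, x_2^2 - 4x_2}.

Buchberger on the second generating set:
h_1 = 8x_1 - 7/2x_2, LT = x_1.
h_2 = -16x_1x_2 + 28x_2, LT = x_1x_2.

S(h_1,h_2): lcm = x_1x_2. S = -7/16x_2^2 + 7/4x_2.
  leading term x_2^2: no divisor's leading term divides it; move -7/16x_2^2 to the remainder.
  leading term x_2: no divisor's leading term divides it; move 7/4x_2 to the remainder.
  remainder -7/16x_2^2 + 7/4x_2 ≠ 0; add k_3 = -7/16x_2^2 + 7/4x_2 to the basis.

The other S-polynomials (S(h_1,k_3), S(h_2,k_3)) all reduce to 0 modulo the current basis, so we have a Gröbner basis.
Inter-reduce: drop elements whose leading term is divisible by another's, tail-reduce, and make monic.
Reduced Gröbner basis: {x_1 - 7/16x_2, x_2^2 - 4x_2}.

These coincide, so the ideals are equal.

Yes, the ideals are equal.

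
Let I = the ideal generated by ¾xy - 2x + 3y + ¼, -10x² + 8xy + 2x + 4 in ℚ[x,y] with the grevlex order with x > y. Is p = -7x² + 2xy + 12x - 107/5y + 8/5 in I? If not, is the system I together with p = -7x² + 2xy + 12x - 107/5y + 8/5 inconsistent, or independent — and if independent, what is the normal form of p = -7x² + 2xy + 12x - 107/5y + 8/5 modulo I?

First compute the reduced Gröbner basis of I by Buchberger's algorithm.
f_1 = ¾xy - 2x + 3y + ¼, LT = xy.
f_2 = -10x² + 8xy + 2x + 4, LT = x².

S(f_1,f_2): lcm = x²y. S = ⅘xy² - 8/3x² + 21/5xy + ⅓x + ⅖y.
  leading term xy²: subtract (16/15y)·f_1 from ⅘xy² - 8/3x² + 21/5xy + ⅓x + ⅖y → -8/3x² + 19/3xy - 16/5y² + ⅓x + 2/15y
  leading term x²: subtract (4/15)·f_2 from -8/3x² + 19/3xy - 16/5y² + ⅓x + 2/15y → 21/5xy - 16/5y² - ⅕x + 2/15y - 16/15
  leading term xy: subtract (28/5)·f_1 from 21/5xy - 16/5y² - ⅕x + 2/15y - 16/15 → -16/5y² + 11x - 50/3y - 37/15
  leading term y²: no divisor's leading term divides it; move -16/5y² to the remainder.
  leading term x: no divisor's leading term divides it; move 11x to the remainder.
  leading term y: no divisor's leading term divides it; move -50/3y to the remainder.
  leading term 1: no divisor's leading term divides it; move -37/15 to the remainder.
  remainder -16/5y² + 11x - 50/3y - 37/15 ≠ 0; add h_3 = -16/5y² + 11x - 50/3y - 37/15 to the basis.

The other S-polynomials (S(f_1,h_3), S(f_2,h_3)) all reduce to 0 modulo the current basis, so we have a Gröbner basis.
Inter-reduce: drop elements whose leading term is divisible by another's, tail-reduce, and make monic.
Reduced Gröbner basis: {x² - 7/3x + 16/5y - 2/15, xy - 8/3x + 4y + ⅓, y² - 55/16x + 125/24y + 37/48}.
Label its elements g_1 = x² - 7/3x + 16/5y - 2/15, g_2 = xy - 8/3x + 4y + ⅓, g_3 = y² - 55/16x + 125/24y + 37/48.

Reduce p = -7x² + 2xy + 12x - 107/5y + 8/5 modulo G:
  leading term x²: subtract (-7)·g_1 from -7x² + 2xy + 12x - 107/5y + 8/5 → 2xy - 13/3x + y + ⅔
  leading term xy: subtract (2)·g_2 from 2xy - 13/3x + y + ⅔ → x - 7y
  leading term x: no divisor's leading term divides it; move x to the remainder.
  leading term y: no divisor's leading term divides it; move -7y to the remainder.
  normal form = x - 7y.
The normal form is nonzero, so p ∉ I. Since p minus its normal form lies in I, I + (p) = I + (r) where r = x - 7y; decide whether this ideal is the whole ring.
Run Buchberger on G together with r (pairs among the g_i already reduce to 0 since G is a Gröbner basis):
g_1 = x² - 7/3x + 16/5y - 2/15, LT = x².
g_2 = xy - 8/3x + 4y + ⅓, LT = xy.
g_3 = y² - 55/16x + 125/24y + 37/48, LT = y².
r = x - 7y, LT = x.

S(g_1,r): lcm = x². S = 7xy - 7/3x + 16/5y - 2/15.
  leading term xy: subtract (7)·g_2 from 7xy - 7/3x + 16/5y - 2/15 → 49/3x - 124/5y - 37/15
  leading term x: subtract (49/3)·r from 49/3x - 124/5y - 37/15 → 1343/15y - 37/15
  leading term y: no divisor's leading term divides it; move 1343/15y to the remainder.
  leading term 1: no divisor's leading term divides it; move -37/15 to the remainder.
  remainder 1343/15y - 37/15 ≠ 0; add m_5 = 1343/15y - 37/15 to the basis.

S(g_2,r): lcm = xy. S = 7y² - 8/3x + 4y + ⅓.
  leading term y²: subtract (7)·g_3 from 7y² - 8/3x + 4y + ⅓ → 1027/48x - 779/24y - 81/16
  leading term x: subtract (1027/48)·r from 1027/48x - 779/24y - 81/16 → 1877/16y - 81/16
  leading term y: subtract (28155/21488)·m_5 from 1877/16y - 81/16 → -19667/10744
  leading term 1: no divisor's leading term divides it; move -19667/10744 to the remainder.
  remainder -19667/10744 ≠ 0; add m_6 = -19667/10744 to the basis.

The other S-polynomials (S(g_1,g_2), S(g_1,g_3), S(g_2,g_3), S(g_3,r), S(g_1,m_5), S(g_2,m_5), S(g_3,m_5), S(r,m_5), S(g_1,m_6), S(g_2,m_6), S(g_3,m_6), S(r,m_6), S(m_5,m_6)) all reduce to 0 modulo the current basis, so we have a Gröbner basis.
Inter-reduce: drop elements whose leading term is divisible by another's, tail-reduce, and make monic.
Reduced Gröbner basis: {1}.
The reduced Gröbner basis of I + (p) is {1}: the ideal is the whole ring, so the enlarged system has no common solution — adjoining p is inconsistent.

Adjoining -7x² + 2xy + 12x - 107/5y + 8/5 makes the ideal the whole ring: the system is inconsistent.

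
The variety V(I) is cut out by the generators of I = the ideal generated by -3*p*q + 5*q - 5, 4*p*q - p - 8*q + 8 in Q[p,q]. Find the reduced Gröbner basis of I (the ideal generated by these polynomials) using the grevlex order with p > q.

f_1 = -3*p*q + 5*q - 5, LT = p*q.
f_2 = 4*p*q - p - 8*q + 8, LT = p*q.

S(f_1,f_2): lcm = p*q. S = 1/4*p + 1/3*q - 1/3.
  leading term p: no divisor's leading term divides it; move 1/4*p to the remainder.
  leading term q: no divisor's leading term divides it; move 1/3*q to the remainder.
  leading term 1: no divisor's leading term divides it; move -1/3 to the remainder.
  remainder 1/4*p + 1/3*q - 1/3 ≠ 0; add g_3 = 1/4*p + 1/3*q - 1/3 to the basis.

S(f_1,g_3): lcm = p*q. S = -4/3*q**2 - 1/3*q + 5/3.
  leading term q**2: no divisor's leading term divides it; move -4/3*q**2 to the remainder.
  leading term q: no divisor's leading term divides it; move -1/3*q to the remainder.
  leading term 1: no divisor's leading term divides it; move 5/3 to the remainder.
  remainder -4/3*q**2 - 1/3*q + 5/3 ≠ 0; add g_4 = -4/3*q**2 - 1/3*q + 5/3 to the basis.

S(f_2,g_3): lcm = p*q. S = -4/3*q**2 - 1/4*p - 2/3*q + 2.
  leading term q**2: subtract (1)·g_4 from -4/3*q**2 - 1/4*p - 2/3*q + 2 → -1/4*p - 1/3*q + 1/3
  leading term p: subtract (-1)·g_3 from -1/4*p - 1/3*q + 1/3 → 0
  remainder 0.

S(f_1,g_4): lcm = p*q**2. S = -1/4*p*q - 5/3*q**2 + 5/4*p + 5/3*q.
  leading term p*q: subtract (1/12)·f_1 from -1/4*p*q - 5/3*q**2 + 5/4*p + 5/3*q → -5/3*q**2 + 5/4*p + 5/4*q + 5/12
  leading term q**2: subtract (5/4)·g_4 from -5/3*q**2 + 5/4*p + 5/4*q + 5/12 → 5/4*p + 5/3*q - 5/3
  leading term p: subtract (5)·g_3 from 5/4*p + 5/3*q - 5/3 → 0
  remainder 0.

S(f_2,g_4): lcm = p*q**2. S = -1/2*p*q - 2*q**2 + 5/4*p + 2*q.
  leading term p*q: subtract (1/6)·f_1 from -1/2*p*q - 2*q**2 + 5/4*p + 2*q → -2*q**2 + 5/4*p + 7/6*q + 5/6
  leading term q**2: subtract (3/2)·g_4 from -2*q**2 + 5/4*p + 7/6*q + 5/6 → 5/4*p + 5/3*q - 5/3
  leading term p: subtract (5)·g_3 from 5/4*p + 5/3*q - 5/3 → 0
  remainder 0.

S(g_3,g_4): leading monomials are coprime, so the S-polynomial reduces to 0 (Buchberger's first criterion).
Every S-polynomial of the final basis reduces to 0, so we have a Gröbner basis.
Inter-reduce: drop elements whose leading term is divisible by another's, tail-reduce, and make monic.

G = {q**2 + 1/4*q - 5/4, p + 4/3*q - 4/3}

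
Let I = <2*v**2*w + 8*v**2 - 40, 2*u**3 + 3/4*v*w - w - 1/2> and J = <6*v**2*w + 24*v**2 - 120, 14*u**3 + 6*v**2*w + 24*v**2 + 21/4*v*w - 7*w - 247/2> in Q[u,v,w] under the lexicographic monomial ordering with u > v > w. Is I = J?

Yes, the ideals are equal.

Since reduced Gröbner bases are canonical representatives of ideals under a given ordering, it suffices to compute and compare them.
Buchberger on the first generating set:
f_1 = 2*v**2*w + 8*v**2 - 40, LT = v**2*w.
f_2 = 2*u**3 + 3/4*v*w - w - 1/2, LT = u**3.

The S-polynomials (S(f_1,f_2)) all reduce to 0 modulo the current basis, so we have a Gröbner basis.
Inter-reduce: drop elements whose leading term is divisible by another's, tail-reduce, and make monic.
Reduced Gröbner basis: {u**3 + 3/8*v*w - 1/2*w - 1/4, v**2*w + 4*v**2 - 20}.

Buchberger on the second generating set:
h_1 = 6*v**2*w + 24*v**2 - 120, LT = v**2*w.
h_2 = 14*u**3 + 6*v**2*w + 24*v**2 + 21/4*v*w - 7*w - 247/2, LT = u**3.

The S-polynomials (S(h_1,h_2)) all reduce to 0 modulo the current basis, so we have a Gröbner basis.
Inter-reduce: drop elements whose leading term is divisible by another's, tail-reduce, and make monic.
Reduced Gröbner basis: {u**3 + 3/8*v*w - 1/2*w - 1/4, v**2*w + 4*v**2 - 20}.

Same reduced basis, so the two generating sets span the same ideal.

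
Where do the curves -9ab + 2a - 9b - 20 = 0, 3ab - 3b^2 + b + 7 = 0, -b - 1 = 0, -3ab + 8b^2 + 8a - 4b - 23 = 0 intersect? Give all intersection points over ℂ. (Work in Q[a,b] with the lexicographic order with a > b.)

{(1, -1)}

Compute a lex Gröbner basis by Buchberger's algorithm.
f_1 = -9ab + 2a - 9b - 20, LT = ab.
f_2 = 3ab - 3b^2 + b + 7, LT = ab.
f_3 = -b - 1, LT = b.
f_4 = -3ab + 8a + 8b^2 - 4b - 23, LT = ab.

S(f_1,f_2): lcm = ab. S = -2/9a + b^2 + 2/3b - 1/9.
  leading term a: no divisor's leading term divides it; move -2/9a to the remainder.
  leading term b^2: subtract (-b)·f_3 from b^2 + 2/3b - 1/9 → -1/3b - 1/9
  leading term b: subtract (1/3)·f_3 from -1/3b - 1/9 → 2/9
  leading term 1: no divisor's leading term divides it; move 2/9 to the remainder.
  remainder -2/9a + 2/9 ≠ 0; add h_5 = -2/9a + 2/9 to the basis.

The other S-polynomials (S(f_1,f_3), S(f_1,f_4), S(f_2,f_3), S(f_2,f_4), S(f_3,f_4), S(f_1,h_5), S(f_2,h_5), S(f_3,h_5), S(f_4,h_5)) all reduce to 0 modulo the current basis, so we have a Gröbner basis.
Inter-reduce: drop elements whose leading term is divisible by another's, tail-reduce, and make monic.
Reduced Gröbner basis: {a - 1, b + 1}.

From the last basis element, b + 1 = 0, so b takes values in {-1}. Each choice, substituted upward through the basis, yields the corresponding point(s) of the solution set.
  b = -1: the earlier basis element becomes a - 1 = 0, giving a = 1 — point (1, -1).
Each listed point satisfies every original equation (direct substitution).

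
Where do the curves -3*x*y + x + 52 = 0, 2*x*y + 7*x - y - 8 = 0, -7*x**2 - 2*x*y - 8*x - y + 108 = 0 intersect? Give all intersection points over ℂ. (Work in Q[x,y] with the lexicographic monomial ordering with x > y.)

{(-4, -4)}

Compute a lex Gröbner basis by Buchberger's algorithm.
f_1 = -3*x*y + x + 52, LT = x*y.
f_2 = 2*x*y + 7*x - y - 8, LT = x*y.
f_3 = -7*x**2 - 2*x*y - 8*x - y + 108, LT = x**2.

S(f_1,f_2): lcm = x*y. S = -23/6*x + 1/2*y - 40/3.
  leading term x: no divisor's leading term divides it; move -23/6*x to the remainder.
  leading term y: no divisor's leading term divides it; move 1/2*y to the remainder.
  leading term 1: no divisor's leading term divides it; move -40/3 to the remainder.
  remainder -23/6*x + 1/2*y - 40/3 ≠ 0; add h_4 = -23/6*x + 1/2*y - 40/3 to the basis.

S(f_1,f_3): lcm = x**2*y. S = -1/3*x**2 - 2/7*x*y**2 - 8/7*x*y - 52/3*x - 1/7*y**2 + 108/7*y.
  leading term x**2: subtract (1/21)·f_3 from -1/3*x**2 - 2/7*x*y**2 - 8/7*x*y - 52/3*x - 1/7*y**2 + 108/7*y → -2/7*x*y**2 - 22/21*x*y - 356/21*x - 1/7*y**2 + 325/21*y - 36/7
  leading term x*y**2: subtract (2/21*y)·f_1 from -2/7*x*y**2 - 22/21*x*y - 356/21*x - 1/7*y**2 + 325/21*y - 36/7 → -8/7*x*y - 356/21*x - 1/7*y**2 + 221/21*y - 36/7
  leading term x*y: subtract (8/21)·f_1 from -8/7*x*y - 356/21*x - 1/7*y**2 + 221/21*y - 36/7 → -52/3*x - 1/7*y**2 + 221/21*y - 524/21
  leading term x: subtract (104/23)·h_4 from -52/3*x - 1/7*y**2 + 221/21*y - 524/21 → -1/7*y**2 + 3991/483*y + 17068/483
  leading term y**2: no divisor's leading term divides it; move -1/7*y**2 to the remainder.
  leading term y: no divisor's leading term divides it; move 3991/483*y to the remainder.
  leading term 1: no divisor's leading term divides it; move 17068/483 to the remainder.
  remainder -1/7*y**2 + 3991/483*y + 17068/483 ≠ 0; add h_5 = -1/7*y**2 + 3991/483*y + 17068/483 to the basis.

S(f_2,f_3): lcm = x**2*y. S = 7/2*x**2 - 2/7*x*y**2 - 23/14*x*y - 4*x - 1/7*y**2 + 108/7*y.
  leading term x**2: subtract (-1/2)·f_3 from 7/2*x**2 - 2/7*x*y**2 - 23/14*x*y - 4*x - 1/7*y**2 + 108/7*y → -2/7*x*y**2 - 37/14*x*y - 8*x - 1/7*y**2 + 209/14*y + 54
  leading term x*y**2: subtract (2/21*y)·f_1 from -2/7*x*y**2 - 37/14*x*y - 8*x - 1/7*y**2 + 209/14*y + 54 → -115/42*x*y - 8*x - 1/7*y**2 + 419/42*y + 54
  leading term x*y: subtract (115/126)·f_1 from -115/42*x*y - 8*x - 1/7*y**2 + 419/42*y + 54 → -1123/126*x - 1/7*y**2 + 419/42*y + 412/63
  leading term x: subtract (1123/483)·h_4 from -1123/126*x - 1/7*y**2 + 419/42*y + 412/63 → -1/7*y**2 + 1419/161*y + 6044/161
  leading term y**2: subtract (1)·h_5 from -1/7*y**2 + 1419/161*y + 6044/161 → 38/69*y + 152/69
  leading term y: no divisor's leading term divides it; move 38/69*y to the remainder.
  leading term 1: no divisor's leading term divides it; move 152/69 to the remainder.
  remainder 38/69*y + 152/69 ≠ 0; add h_6 = 38/69*y + 152/69 to the basis.

The other S-polynomials (S(f_1,h_4), S(f_2,h_4), S(f_3,h_4), S(f_1,h_5), S(f_2,h_5), S(f_3,h_5), S(h_4,h_5), S(f_1,h_6), S(f_2,h_6), S(f_3,h_6), S(h_4,h_6), S(h_5,h_6)) all reduce to 0 modulo the current basis, so we have a Gröbner basis.
Inter-reduce: drop elements whose leading term is divisible by another's, tail-reduce, and make monic.
Reduced Gröbner basis: {x + 4, y + 4}.

From the last basis element, y + 4 = 0, so y takes values in {-4}. Each choice, substituted upward through the basis, yields the corresponding point(s) of the solution set.
  y = -4: the earlier basis element becomes x + 4 = 0, giving x = -4 — point (-4, -4).
Check: every point annihilates each of the original generators.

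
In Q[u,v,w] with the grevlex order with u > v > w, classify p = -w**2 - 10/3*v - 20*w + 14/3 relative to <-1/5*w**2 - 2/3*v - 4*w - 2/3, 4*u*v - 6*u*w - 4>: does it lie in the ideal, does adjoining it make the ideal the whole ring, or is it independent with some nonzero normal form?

First compute the reduced Gröbner basis of I by Buchberger's algorithm.
f_1 = -1/5*w**2 - 2/3*v - 4*w - 2/3, LT = w**2.
f_2 = 4*u*v - 6*u*w - 4, LT = u*v.

S(f_1,f_2): leading monomials are coprime, so the S-polynomial reduces to 0 (Buchberger's first criterion).
Every S-polynomial of the final basis reduces to 0, so we have a Gröbner basis.
Inter-reduce: drop elements whose leading term is divisible by another's, tail-reduce, and make monic.
Reduced Gröbner basis: {u*v - 3/2*u*w - 1, w**2 + 10/3*v + 20*w + 10/3}.
Label its elements g_1 = u*v - 3/2*u*w - 1, g_2 = w**2 + 10/3*v + 20*w + 10/3.

Reduce p = -w**2 - 10/3*v - 20*w + 14/3 modulo G:
  leading term w**2: subtract (-1)·g_2 from -w**2 - 10/3*v - 20*w + 14/3 → 8
  leading term 1: no divisor's leading term divides it; move 8 to the remainder.
  normal form = 8.
The normal form is nonzero, so p ∉ I. Since p minus its normal form lies in I, I + (p) = I + (r) where r = 8; decide whether this ideal is the whole ring.
Here r = 8 is a nonzero constant, hence a unit: 1 ∈ I + (p), the Gröbner basis of I + (p) is {1}, and the enlarged system has no common solution — adjoining p is inconsistent.

Ideal membership is decidable via reduction modulo a Gröbner basis.

Adjoining -w**2 - 10/3*v - 20*w + 14/3 makes the ideal the whole ring: the system is inconsistent.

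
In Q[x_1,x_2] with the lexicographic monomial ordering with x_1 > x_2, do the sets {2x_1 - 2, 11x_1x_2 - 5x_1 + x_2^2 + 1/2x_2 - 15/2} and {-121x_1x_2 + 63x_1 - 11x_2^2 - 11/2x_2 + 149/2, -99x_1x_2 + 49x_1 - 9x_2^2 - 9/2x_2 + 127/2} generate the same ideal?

For a fixed monomial order, each ideal has a unique reduced Gröbner basis; comparing bases decides equality.
Buchberger on the first generating set:
f_1 = 2x_1 - 2, LT = x_1.
f_2 = 11x_1x_2 - 5x_1 + x_2^2 + 1/2x_2 - 15/2, LT = x_1x_2.

S(f_1,f_2): lcm = x_1x_2. S = 5/11x_1 - 1/11x_2^2 - 23/22x_2 + 15/22.
  reduce S modulo (f_1, f_2):
  remainder -1/11x_2^2 - 23/22x_2 + 25/22 ≠ 0; add g_3 = -1/11x_2^2 - 23/22x_2 + 25/22 to the basis.

The other S-polynomials (S(f_1,g_3), S(f_2,g_3)) all reduce to 0 modulo the current basis, so we have a Gröbner basis.
Inter-reduce: drop elements whose leading term is divisible by another's, tail-reduce, and make monic.
Reduced Gröbner basis: {x_1 - 1, x_2^2 + 23/2x_2 - 25/2}.

Buchberger on the second generating set:
h_1 = -121x_1x_2 + 63x_1 - 11x_2^2 - 11/2x_2 + 149/2, LT = x_1x_2.
h_2 = -99x_1x_2 + 49x_1 - 9x_2^2 - 9/2x_2 + 127/2, LT = x_1x_2.

S(h_1,h_2): lcm = x_1x_2. S = -28/1089x_1 + 28/1089.
  reduce S modulo (h_1, h_2):
  remainder -28/1089x_1 + 28/1089 ≠ 0; add k_3 = -28/1089x_1 + 28/1089 to the basis.

S(h_1,k_3): lcm = x_1x_2. S = -63/121x_1 + 1/11x_2^2 + 23/22x_2 - 149/242.
  reduce S modulo (h_1, h_2, k_3):
  remainder 1/11x_2^2 + 23/22x_2 - 25/22 ≠ 0; add k_4 = 1/11x_2^2 + 23/22x_2 - 25/22 to the basis.

The other S-polynomials (S(h_2,k_3), S(h_1,k_4), S(h_2,k_4), S(k_3,k_4)) all reduce to 0 modulo the current basis, so we have a Gröbner basis.
Inter-reduce: drop elements whose leading term is divisible by another's, tail-reduce, and make monic.
Reduced Gröbner basis: {x_1 - 1, x_2^2 + 23/2x_2 - 25/2}.

These coincide, so the ideals are equal.

Yes, the ideals are equal.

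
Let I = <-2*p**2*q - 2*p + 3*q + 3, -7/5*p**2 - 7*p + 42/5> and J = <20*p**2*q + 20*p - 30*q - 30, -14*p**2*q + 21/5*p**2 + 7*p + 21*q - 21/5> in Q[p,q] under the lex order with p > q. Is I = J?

Yes, the ideals are equal.

Two ideals are equal iff their reduced Gröbner bases coincide (the reduced basis is unique for a fixed ordering).
Buchberger on the first generating set:
f_1 = -2*p**2*q - 2*p + 3*q + 3, LT = p**2*q.
f_2 = -7/5*p**2 - 7*p + 42/5, LT = p**2.

S(f_1,f_2): lcm = p**2*q. S = -5*p*q + p + 9/2*q - 3/2.
  reduce S modulo (f_1, f_2):
  remainder -5*p*q + p + 9/2*q - 3/2 ≠ 0; add g_3 = -5*p*q + p + 9/2*q - 3/2 to the basis.

S(f_1,g_3): lcm = p**2*q. S = 1/5*p**2 + 9/10*p*q + 7/10*p - 3/2*q - 3/2.
  reduce S modulo (f_1, f_2, g_3):
  remainder -3/25*p - 69/100*q - 57/100 ≠ 0; add g_4 = -3/25*p - 69/100*q - 57/100 to the basis.

S(f_1,g_4): lcm = p**2*q. S = -23/4*p*q**2 - 19/4*p*q + p - 3/2*q - 3/2.
  reduce S modulo (f_1, f_2, g_3, g_4):
  remainder -207/40*q**2 - 81/20*q + 9/8 ≠ 0; add g_5 = -207/40*q**2 - 81/20*q + 9/8 to the basis.

The other S-polynomials (S(f_2,g_3), S(f_2,g_4), S(g_3,g_4), S(f_1,g_5), S(f_2,g_5), S(g_3,g_5), S(g_4,g_5)) all reduce to 0 modulo the current basis, so we have a Gröbner basis.
Inter-reduce: drop elements whose leading term is divisible by another's, tail-reduce, and make monic.
Reduced Gröbner basis: {p + 23/4*q + 19/4, q**2 + 18/23*q - 5/23}.

Buchberger on the second generating set:
h_1 = 20*p**2*q + 20*p - 30*q - 30, LT = p**2*q.
h_2 = -14*p**2*q + 21/5*p**2 + 7*p + 21*q - 21/5, LT = p**2*q.

S(h_1,h_2): lcm = p**2*q. S = 3/10*p**2 + 3/2*p - 9/5.
  reduce S modulo (h_1, h_2):
  remainder 3/10*p**2 + 3/2*p - 9/5 ≠ 0; add k_3 = 3/10*p**2 + 3/2*p - 9/5 to the basis.

S(h_1,k_3): lcm = p**2*q. S = -5*p*q + p + 9/2*q - 3/2.
  reduce S modulo (h_1, h_2, k_3):
  remainder -5*p*q + p + 9/2*q - 3/2 ≠ 0; add k_4 = -5*p*q + p + 9/2*q - 3/2 to the basis.

S(h_1,k_4): lcm = p**2*q. S = 1/5*p**2 + 9/10*p*q + 7/10*p - 3/2*q - 3/2.
  reduce S modulo (h_1, h_2, k_3, k_4):
  remainder -3/25*p - 69/100*q - 57/100 ≠ 0; add k_5 = -3/25*p - 69/100*q - 57/100 to the basis.

S(h_1,k_5): lcm = p**2*q. S = -23/4*p*q**2 - 19/4*p*q + p - 3/2*q - 3/2.
  reduce S modulo (h_1, h_2, k_3, k_4, k_5):
  remainder -207/40*q**2 - 81/20*q + 9/8 ≠ 0; add k_6 = -207/40*q**2 - 81/20*q + 9/8 to the basis.

The other S-polynomials (S(h_2,k_3), S(h_2,k_4), S(k_3,k_4), S(h_2,k_5), S(k_3,k_5), S(k_4,k_5), S(h_1,k_6), S(h_2,k_6), S(k_3,k_6), S(k_4,k_6), S(k_5,k_6)) all reduce to 0 modulo the current basis, so we have a Gröbner basis.
Inter-reduce: drop elements whose leading term is divisible by another's, tail-reduce, and make monic.
Reduced Gröbner basis: {p + 23/4*q + 19/4, q**2 + 18/23*q - 5/23}.

The two bases agree; hence the ideals are identical.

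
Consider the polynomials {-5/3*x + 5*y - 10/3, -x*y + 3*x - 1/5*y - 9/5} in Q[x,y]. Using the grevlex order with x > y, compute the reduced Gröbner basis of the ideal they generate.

G = {y**2 - 18/5*y + 13/5, x - 3*y + 2}

f_1 = -5/3*x + 5*y - 10/3, LT = x.
f_2 = -x*y + 3*x - 1/5*y - 9/5, LT = x*y.

S(f_1,f_2): lcm = x*y. S = -3*y**2 + 3*x + 9/5*y - 9/5.
  leading term y**2: no divisor's leading term divides it; move -3*y**2 to the remainder.
  leading term x: subtract (-9/5)·f_1 from 3*x + 9/5*y - 9/5 → 54/5*y - 39/5
  leading term y: no divisor's leading term divides it; move 54/5*y to the remainder.
  leading term 1: no divisor's leading term divides it; move -39/5 to the remainder.
  remainder -3*y**2 + 54/5*y - 39/5 ≠ 0; add g_3 = -3*y**2 + 54/5*y - 39/5 to the basis.

The other S-polynomials (S(f_1,g_3), S(f_2,g_3)) all reduce to 0 modulo the current basis, so we have a Gröbner basis.
Inter-reduce: drop elements whose leading term is divisible by another's, tail-reduce, and make monic.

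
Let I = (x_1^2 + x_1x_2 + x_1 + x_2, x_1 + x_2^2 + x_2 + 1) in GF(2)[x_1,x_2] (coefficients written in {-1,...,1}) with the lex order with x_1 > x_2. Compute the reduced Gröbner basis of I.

The reduced Gröbner basis is the canonical form of the ideal for this ordering.

f_1 = x_1^2 + x_1x_2 + x_1 + x_2, LT = x_1^2.
f_2 = x_1 + x_2^2 + x_2 + 1, LT = x_1.

S(f_1,f_2): lcm = x_1^2. S = x_1x_2^2 + x_2.
  leading term x_1x_2^2: subtract (x_2^2)·f_2 from x_1x_2^2 + x_2 → x_2^4 + x_2^3 + x_2^2 + x_2
  leading term x_2^4: no divisor's leading term divides it; move x_2^4 to the remainder.
  leading term x_2^3: no divisor's leading term divides it; move x_2^3 to the remainder.
  leading term x_2^2: no divisor's leading term divides it; move x_2^2 to the remainder.
  leading term x_2: no divisor's leading term divides it; move x_2 to the remainder.
  remainder x_2^4 + x_2^3 + x_2^2 + x_2 ≠ 0; add g_3 = x_2^4 + x_2^3 + x_2^2 + x_2 to the basis.

The other S-polynomials (S(f_1,g_3), S(f_2,g_3)) all reduce to 0 modulo the current basis, so we have a Gröbner basis.
Inter-reduce: drop elements whose leading term is divisible by another's, tail-reduce, and make monic.

G = {x_1 + x_2^2 + x_2 + 1, x_2^4 + x_2^3 + x_2^2 + x_2}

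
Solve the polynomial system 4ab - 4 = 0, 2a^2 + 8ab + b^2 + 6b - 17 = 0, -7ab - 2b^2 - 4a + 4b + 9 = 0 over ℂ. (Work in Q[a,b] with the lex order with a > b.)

{(1, 1)}

Compute a lex Gröbner basis by Buchberger's algorithm.
f_1 = 4ab - 4, LT = ab.
f_2 = 2a^2 + 8ab + b^2 + 6b - 17, LT = a^2.
f_3 = -7ab - 4a - 2b^2 + 4b + 9, LT = ab.

S(f_1,f_2): lcm = a^2b. S = -4ab^2 - a - 1/2b^3 - 3b^2 + 17/2b.
  leading term ab^2: subtract (-b)·f_1 from -4ab^2 - a - 1/2b^3 - 3b^2 + 17/2b → -a - 1/2b^3 - 3b^2 + 9/2b
  leading term a: no divisor's leading term divides it; move -a to the remainder.
  leading term b^3: no divisor's leading term divides it; move -1/2b^3 to the remainder.
  leading term b^2: no divisor's leading term divides it; move -3b^2 to the remainder.
  leading term b: no divisor's leading term divides it; move 9/2b to the remainder.
  remainder -a - 1/2b^3 - 3b^2 + 9/2b ≠ 0; add h_4 = -a - 1/2b^3 - 3b^2 + 9/2b to the basis.

S(f_1,f_3): lcm = ab. S = -4/7a - 2/7b^2 + 4/7b + 2/7.
  leading term a: subtract (4/7)·h_4 from -4/7a - 2/7b^2 + 4/7b + 2/7 → 2/7b^3 + 10/7b^2 - 2b + 2/7
  leading term b^3: no divisor's leading term divides it; move 2/7b^3 to the remainder.
  leading term b^2: no divisor's leading term divides it; move 10/7b^2 to the remainder.
  leading term b: no divisor's leading term divides it; move -2b to the remainder.
  leading term 1: no divisor's leading term divides it; move 2/7 to the remainder.
  remainder 2/7b^3 + 10/7b^2 - 2b + 2/7 ≠ 0; add h_5 = 2/7b^3 + 10/7b^2 - 2b + 2/7 to the basis.

S(f_2,f_3): lcm = a^2b. S = -4/7a^2 + 26/7ab^2 + 4/7ab + 9/7a + 1/2b^3 + 3b^2 - 17/2b.
  leading term a^2: subtract (-2/7)·f_2 from -4/7a^2 + 26/7ab^2 + 4/7ab + 9/7a + 1/2b^3 + 3b^2 - 17/2b → 26/7ab^2 + 20/7ab + 9/7a + 1/2b^3 + 23/7b^2 - 95/14b - 34/7
  leading term ab^2: subtract (13/14b)·f_1 from 26/7ab^2 + 20/7ab + 9/7a + 1/2b^3 + 23/7b^2 - 95/14b - 34/7 → 20/7ab + 9/7a + 1/2b^3 + 23/7b^2 - 43/14b - 34/7
  leading term ab: subtract (5/7)·f_1 from 20/7ab + 9/7a + 1/2b^3 + 23/7b^2 - 43/14b - 34/7 → 9/7a + 1/2b^3 + 23/7b^2 - 43/14b - 2
  leading term a: subtract (-9/7)·h_4 from 9/7a + 1/2b^3 + 23/7b^2 - 43/14b - 2 → -1/7b^3 - 4/7b^2 + 19/7b - 2
  leading term b^3: subtract (-1/2)·h_5 from -1/7b^3 - 4/7b^2 + 19/7b - 2 → 1/7b^2 + 12/7b - 13/7
  leading term b^2: no divisor's leading term divides it; move 1/7b^2 to the remainder.
  leading term b: no divisor's leading term divides it; move 12/7b to the remainder.
  leading term 1: no divisor's leading term divides it; move -13/7 to the remainder.
  remainder 1/7b^2 + 12/7b - 13/7 ≠ 0; add h_6 = 1/7b^2 + 12/7b - 13/7 to the basis.

S(f_1,h_4): lcm = ab. S = -1/2b^4 - 3b^3 + 9/2b^2 - 1.
  leading term b^4: subtract (-7/4b)·h_5 from -1/2b^4 - 3b^3 + 9/2b^2 - 1 → -1/2b^3 + b^2 + 1/2b - 1
  leading term b^3: subtract (-7/4)·h_5 from -1/2b^3 + b^2 + 1/2b - 1 → 7/2b^2 - 3b - 1/2
  leading term b^2: subtract (49/2)·h_6 from 7/2b^2 - 3b - 1/2 → -45b + 45
  leading term b: no divisor's leading term divides it; move -45b to the remainder.
  leading term 1: no divisor's leading term divides it; move 45 to the remainder.
  remainder -45b + 45 ≠ 0; add h_7 = -45b + 45 to the basis.

The other S-polynomials (S(f_2,h_4), S(f_3,h_4), S(f_1,h_5), S(f_2,h_5), S(f_3,h_5), S(h_4,h_5), S(f_1,h_6), S(f_2,h_6), S(f_3,h_6), S(h_4,h_6), S(h_5,h_6), S(f_1,h_7), S(f_2,h_7), S(f_3,h_7), S(h_4,h_7), S(h_5,h_7), S(h_6,h_7)) all reduce to 0 modulo the current basis, so we have a Gröbner basis.
Inter-reduce: drop elements whose leading term is divisible by another's, tail-reduce, and make monic.
Reduced Gröbner basis: {a - 1, b - 1}.

A lex Gröbner basis eliminates variables successively. Here b - 1 depends only on b, with roots {1}; lifting each root through the earlier basis elements recovers the full solutions.
  b = 1: the earlier basis element becomes a - 1 = 0, giving a = 1 — point (1, 1).
Each listed point satisfies every original equation (direct substitution).
A lex Gröbner basis triangularizes the system, enabling back-substitution.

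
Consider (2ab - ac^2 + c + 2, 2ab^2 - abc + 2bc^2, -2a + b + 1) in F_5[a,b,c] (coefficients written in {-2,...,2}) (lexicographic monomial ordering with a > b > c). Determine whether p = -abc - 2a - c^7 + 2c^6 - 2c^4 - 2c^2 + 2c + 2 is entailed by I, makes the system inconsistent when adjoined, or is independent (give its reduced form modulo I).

-abc - 2a - c^7 + 2c^6 - 2c^4 - 2c^2 + 2c + 2 lies in I (it reduces to 0).

First compute the reduced Gröbner basis of I by Buchberger's algorithm.
f_1 = 2ab - ac^2 + c + 2, LT = ab.
f_2 = 2ab^2 - abc + 2bc^2, LT = ab^2.
f_3 = -2a + b + 1, LT = a.

S(f_1,f_2): lcm = ab^2. S = 2abc^2 - 2abc - bc^2 - 2bc + b.
  reduce S modulo (f_1, f_2, f_3):
  remainder -2bc^4 + 2bc^3 - bc^2 - 2bc + b - 2c^4 + c^3 - c^2 + 2c ≠ 0; add h_4 = -2bc^4 + 2bc^3 - bc^2 - 2bc + b - 2c^4 + c^3 - c^2 + 2c to the basis.

S(f_1,f_3): lcm = ab. S = 2ac^2 - 2b^2 - 2b - 2c + 1.
  reduce S modulo (f_1, f_2, f_3, h_4):
  remainder -2b^2 + bc^2 - 2b + c^2 - 2c + 1 ≠ 0; add h_5 = -2b^2 + bc^2 - 2b + c^2 - 2c + 1 to the basis.

S(f_1,h_4): lcm = abc^4. S = abc^3 + 2abc^2 - abc - 2ab + 2ac^6 - ac^4 - 2ac^3 + 2ac^2 + ac - 2c^5 + c^4.
  reduce S modulo (f_1, f_2, f_3, h_4, h_5):
  remainder bc^3 + bc + b - 2c^4 - 2c^2 + 2c + 2 ≠ 0; add h_6 = bc^3 + bc + b - 2c^4 - 2c^2 + 2c + 2 to the basis.

S(f_2,h_4): lcm = ab^2c^4. S = ab^2c^3 + 2ab^2c^2 - ab^2c - 2ab^2 + 2abc^5 - abc^4 - 2abc^3 + 2abc^2 + abc + bc^6.
  reduce S modulo (f_1, f_2, f_3, h_4, h_5, h_6):
  remainder bc^2 - bc + 2b - c^6 + 2c^5 - c^4 + c^3 - c^2 - c + 1 ≠ 0; add h_7 = bc^2 - bc + 2b - c^6 + 2c^5 - c^4 + c^3 - c^2 - c + 1 to the basis.

S(f_2,h_6): lcm = ab^2c^3. S = -ab^2c - ab^2 - abc^4 + 2abc^2 - 2abc - 2ab + bc^5.
  reduce S modulo (f_1, f_2, f_3, h_4, h_5, h_6, h_7):
  remainder bc - 2b - c^6 + c^5 + 2c^4 - c^3 + 2c^2 + 2c ≠ 0; add h_8 = bc - 2b - c^6 + c^5 + 2c^4 - c^3 + 2c^2 + 2c to the basis.

S(h_4,h_7): lcm = bc^4. S = bc^2 + bc + 2b + c^8 - 2c^7 + c^6 - c^5 + 2c^4 - 2c^3 + 2c^2 - c.
  reduce S modulo (f_1, f_2, f_3, h_4, h_5, h_6, h_7, h_8):
  remainder -b + c^8 - 2c^7 - c^6 - c^4 - c^3 - c^2 + c - 1 ≠ 0; add h_9 = -b + c^8 - 2c^7 - c^6 - c^4 - c^3 - c^2 + c - 1 to the basis.

S(h_6,h_7): lcm = bc^3. S = bc^2 - bc + b + c^7 - 2c^6 + c^5 + 2c^4 + c^3 - c^2 + c + 2.
  reduce S modulo (f_1, f_2, f_3, h_4, h_5, h_6, h_7, h_8, h_9):
  remainder -c^8 - 2c^7 - c^5 - c^4 + c^3 + c^2 + c + 2 ≠ 0; add h_10 = -c^8 - 2c^7 - c^5 - c^4 + c^3 + c^2 + c + 2 to the basis.

The other S-polynomials (S(f_2,f_3), S(f_3,h_4), S(f_1,h_5), S(f_2,h_5), S(f_3,h_5), S(h_4,h_5), S(f_1,h_6), S(f_3,h_6), S(h_4,h_6), S(h_5,h_6), S(f_1,h_7), S(f_2,h_7), S(f_3,h_7), S(h_5,h_7), S(f_1,h_8), S(f_2,h_8), S(f_3,h_8), S(h_4,h_8), S(h_5,h_8), S(h_6,h_8), S(h_7,h_8), S(f_1,h_9), S(f_2,h_9), S(f_3,h_9), S(h_4,h_9), S(h_5,h_9), S(h_6,h_9), S(h_7,h_9), S(h_8,h_9), S(f_1,h_10), S(f_2,h_10), S(f_3,h_10), S(h_4,h_10), S(h_5,h_10), S(h_6,h_10), S(h_7,h_10), S(h_8,h_10), S(h_9,h_10)) all reduce to 0 modulo the current basis, so we have a Gröbner basis.
Inter-reduce: drop elements whose leading term is divisible by another's, tail-reduce, and make monic.
Reduced Gröbner basis: {a + 2c^7 - 2c^6 - 2c^5 + c^4 - c - 1, b - c^7 + c^6 + c^5 + 2c^4 - 2c - 1, c^8 + 2c^7 + c^5 + c^4 - c^3 - c^2 - c - 2}.
Label its elements g_1 = a + 2c^7 - 2c^6 - 2c^5 + c^4 - c - 1, g_2 = b - c^7 + c^6 + c^5 + 2c^4 - 2c - 1, g_3 = c^8 + 2c^7 + c^5 + c^4 - c^3 - c^2 - c - 2.

Reduce p = -abc - 2a - c^7 + 2c^6 - 2c^4 - 2c^2 + 2c + 2 modulo G:
  leading term abc: subtract (-bc)·g_1 from -abc - 2a - c^7 + 2c^6 - 2c^4 - 2c^2 + 2c + 2 → -2a + 2bc^8 - 2bc^7 - 2bc^6 + bc^5 - bc^2 - bc - c^7 + 2c^6 - 2c^4 - 2c^2 + 2c + 2
  leading term a: subtract (-2)·g_1 from -2a + 2bc^8 - 2bc^7 - 2bc^6 + bc^5 - bc^2 - bc - c^7 + 2c^6 - 2c^4 - 2c^2 + 2c + 2 → 2bc^8 - 2bc^7 - 2bc^6 + bc^5 - bc^2 - bc - 2c^7 - 2c^6 + c^5 - 2c^2
  leading term bc^8: subtract (2c^8)·g_2 from 2bc^8 - 2bc^7 - 2bc^6 + bc^5 - bc^2 - bc - 2c^7 - 2c^6 + c^5 - 2c^2 → -2bc^7 - 2bc^6 + bc^5 - bc^2 - bc + 2c^15 - 2c^14 - 2c^13 + c^12 - c^9 + 2c^8 - 2c^7 - 2c^6 + c^5 - 2c^2
  leading term bc^7: subtract (-2c^7)·g_2 from -2bc^7 - 2bc^6 + bc^5 - bc^2 - bc + 2c^15 - 2c^14 - 2c^13 + c^12 - c^9 + 2c^8 - 2c^7 - 2c^6 + c^5 - 2c^2 → -2bc^6 + bc^5 - bc^2 - bc + 2c^15 + c^14 - 2c^12 - c^11 - c^9 - 2c^8 + c^7 - 2c^6 + c^5 - 2c^2
  leading term bc^6: subtract (-2c^6)·g_2 from -2bc^6 + bc^5 - bc^2 - bc + 2c^15 + c^14 - 2c^12 - c^11 - c^9 - 2c^8 + c^7 - 2c^6 + c^5 - 2c^2 → bc^5 - bc^2 - bc + 2c^15 + c^14 - 2c^13 + c^11 - c^10 - c^9 - 2c^8 + 2c^7 + c^6 + c^5 - 2c^2
  leading term bc^5: subtract (c^5)·g_2 from bc^5 - bc^2 - bc + 2c^15 + c^14 - 2c^13 + c^11 - c^10 - c^9 - 2c^8 + 2c^7 + c^6 + c^5 - 2c^2 → -bc^2 - bc + 2c^15 + c^14 - 2c^13 + c^12 - 2c^10 + 2c^9 - 2c^8 + 2c^7 - 2c^6 + 2c^5 - 2c^2
  leading term bc^2: subtract (-c^2)·g_2 from -bc^2 - bc + 2c^15 + c^14 - 2c^13 + c^12 - 2c^10 + 2c^9 - 2c^8 + 2c^7 - 2c^6 + 2c^5 - 2c^2 → -bc + 2c^15 + c^14 - 2c^13 + c^12 - 2c^10 + c^9 - c^8 - 2c^7 + 2c^5 - 2c^3 + 2c^2
  leading term bc: subtract (-c)·g_2 from -bc + 2c^15 + c^14 - 2c^13 + c^12 - 2c^10 + c^9 - c^8 - 2c^7 + 2c^5 - 2c^3 + 2c^2 → 2c^15 + c^14 - 2c^13 + c^12 - 2c^10 + c^9 - 2c^8 - c^7 + c^6 - c^5 - 2c^3 - c
  leading term c^15: subtract (2c^7)·g_3 from 2c^15 + c^14 - 2c^13 + c^12 - 2c^10 + c^9 - 2c^8 - c^7 + c^6 - c^5 - 2c^3 - c → 2c^14 - 2c^13 - c^12 - 2c^11 - 2c^9 - 2c^7 + c^6 - c^5 - 2c^3 - c
  leading term c^14: subtract (2c^6)·g_3 from 2c^14 - 2c^13 - c^12 - 2c^11 - 2c^9 - 2c^7 + c^6 - c^5 - 2c^3 - c → -c^13 - c^12 + c^11 - 2c^10 + 2c^8 - c^5 - 2c^3 - c
  leading term c^13: subtract (-c^5)·g_3 from -c^13 - c^12 + c^11 - 2c^10 + 2c^8 - c^5 - 2c^3 - c → c^12 + c^11 - c^10 + c^9 + c^8 - c^7 - c^6 + 2c^5 - 2c^3 - c
  leading term c^12: subtract (c^4)·g_3 from c^12 + c^11 - c^10 + c^9 + c^8 - c^7 - c^6 + 2c^5 - 2c^3 - c → -c^11 - c^10 - 2c^5 + 2c^4 - 2c^3 - c
  leading term c^11: subtract (-c^3)·g_3 from -c^11 - c^10 - 2c^5 + 2c^4 - 2c^3 - c → c^10 + c^8 + c^7 - c^6 + 2c^5 + c^4 + c^3 - c
  leading term c^10: subtract (c^2)·g_3 from c^10 + c^8 + c^7 - c^6 + 2c^5 + c^4 + c^3 - c → -2c^9 + c^8 - 2c^6 - 2c^5 + 2c^4 + 2c^3 + 2c^2 - c
  leading term c^9: subtract (-2c)·g_3 from -2c^9 + c^8 - 2c^6 - 2c^5 + 2c^4 + 2c^3 + 2c^2 - c → 0
  normal form = 0.
Since the normal form is 0, p ∈ I.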